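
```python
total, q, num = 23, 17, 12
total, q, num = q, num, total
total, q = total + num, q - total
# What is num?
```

Trace:
`total, q, num = 23, 17, 12` → total = 23; q = 17; num = 12
`total, q, num = q, num, total` → total = 17; q = 12; num = 23
`total, q = total + num, q - total` → total = 40; q = -5
So num = 23

Answer: 23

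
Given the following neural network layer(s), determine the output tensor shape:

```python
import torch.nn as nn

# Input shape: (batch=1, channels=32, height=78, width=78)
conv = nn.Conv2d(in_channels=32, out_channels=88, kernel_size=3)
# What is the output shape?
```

Input: (1, 32, 78, 78) -> Output: (1, 88, 76, 76)

Answer: (1, 88, 76, 76)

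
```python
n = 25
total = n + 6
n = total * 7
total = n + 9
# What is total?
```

Trace:
`n = 25` → n = 25
`total = n + 6` → total = 31
`n = total * 7` → n = 217
`total = n + 9` → total = 226
So total = 226

Answer: 226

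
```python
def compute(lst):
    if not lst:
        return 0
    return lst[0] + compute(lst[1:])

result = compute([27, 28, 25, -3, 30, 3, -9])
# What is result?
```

27 + 28 + 25 + (-3) + 30 + 3 + (-9) + 0 = 101

Answer: 101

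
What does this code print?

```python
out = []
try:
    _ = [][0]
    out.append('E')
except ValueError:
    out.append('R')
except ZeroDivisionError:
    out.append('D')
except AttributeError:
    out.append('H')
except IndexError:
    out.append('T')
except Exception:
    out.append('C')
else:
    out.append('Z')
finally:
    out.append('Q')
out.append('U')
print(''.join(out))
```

Execution trace: 'T' (except IndexError) → 'Q' (finally) → 'U' (after the try/except). Output: TQU

Answer: TQU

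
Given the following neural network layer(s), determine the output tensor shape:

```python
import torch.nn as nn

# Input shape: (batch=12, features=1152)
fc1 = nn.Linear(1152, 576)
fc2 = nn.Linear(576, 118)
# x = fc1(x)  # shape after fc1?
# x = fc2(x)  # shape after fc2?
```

Input: (12, 1152) -> after fc1: (12, 576) -> Output: (12, 118)

Answer: (12, 118)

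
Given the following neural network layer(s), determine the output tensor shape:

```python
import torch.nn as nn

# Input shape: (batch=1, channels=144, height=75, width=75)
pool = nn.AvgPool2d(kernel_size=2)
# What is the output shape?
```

Input: (1, 144, 75, 75) -> Output: (1, 144, 37, 37)

Answer: (1, 144, 37, 37)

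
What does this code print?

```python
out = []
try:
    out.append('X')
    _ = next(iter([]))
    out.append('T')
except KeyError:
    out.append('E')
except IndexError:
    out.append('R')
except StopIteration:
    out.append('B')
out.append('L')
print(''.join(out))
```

Execution trace: 'X' (try body) → 'B' (except StopIteration) → 'L' (after the try/except). Output: XBL

Answer: XBL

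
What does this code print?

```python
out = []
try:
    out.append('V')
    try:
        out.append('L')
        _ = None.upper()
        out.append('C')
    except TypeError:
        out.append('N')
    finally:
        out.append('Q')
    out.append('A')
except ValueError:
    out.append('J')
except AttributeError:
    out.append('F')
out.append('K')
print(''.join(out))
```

Execution trace: 'V' (try body) → 'L' (inner try body) → 'Q' (inner finally) → 'F' (except AttributeError) → 'K' (after the try/except). Output: VLQFK

Answer: VLQFK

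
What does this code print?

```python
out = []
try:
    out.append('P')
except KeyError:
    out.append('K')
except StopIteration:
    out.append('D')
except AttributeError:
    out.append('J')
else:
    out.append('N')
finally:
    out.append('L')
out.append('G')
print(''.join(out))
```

Execution trace: 'P' (try body, no exception) → 'N' (else) → 'L' (finally) → 'G' (after the try/except). Output: PNLG

Answer: PNLG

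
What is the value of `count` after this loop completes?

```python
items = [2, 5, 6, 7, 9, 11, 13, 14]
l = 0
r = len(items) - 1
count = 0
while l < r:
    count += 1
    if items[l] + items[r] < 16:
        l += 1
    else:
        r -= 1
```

Steps to find pair summing to 16
`count` takes the values: 0 → 1 → 2 → 3 → 4 → 5 → 6 → 7

Answer: 7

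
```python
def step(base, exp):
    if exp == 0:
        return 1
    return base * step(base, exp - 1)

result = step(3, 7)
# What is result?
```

step(3, 7) = 3 * 3 * 3 * 3 * 3 * 3 * 3 = 2187

Answer: 2187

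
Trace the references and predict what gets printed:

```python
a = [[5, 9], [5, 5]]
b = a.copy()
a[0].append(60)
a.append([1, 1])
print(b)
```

Key concept: shallow copy with nested lists.
Step by step:
`a = [[5, 9], [5, 5]]` → a = [[5, 9], [5, 5]]
`b = a.copy()` → b = [[5, 9], [5, 5]]
`a[0].append(60)` → a = [[5, 9, 60], [5, 5]]; b = [[5, 9, 60], [5, 5]]
`a.append([1, 1])` → a = [[5, 9, 60], [5, 5], [1, 1]]
`print(b)` → prints [[5, 9, 60], [5, 5]]

Answer: [[5, 9, 60], [5, 5]]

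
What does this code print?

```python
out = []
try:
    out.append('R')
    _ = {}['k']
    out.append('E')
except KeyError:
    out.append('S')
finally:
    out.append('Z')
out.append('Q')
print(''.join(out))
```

Execution trace: 'R' (try body) → 'S' (except KeyError) → 'Z' (finally) → 'Q' (after the try/except). Output: RSZQ

Answer: RSZQ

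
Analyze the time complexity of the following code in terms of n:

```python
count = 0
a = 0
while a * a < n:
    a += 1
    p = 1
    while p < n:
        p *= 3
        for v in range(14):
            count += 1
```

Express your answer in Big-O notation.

Each loop level contributes: √n × log n × 1. Multiplying the contributions gives O(√n log n).

Answer: O(√n log n)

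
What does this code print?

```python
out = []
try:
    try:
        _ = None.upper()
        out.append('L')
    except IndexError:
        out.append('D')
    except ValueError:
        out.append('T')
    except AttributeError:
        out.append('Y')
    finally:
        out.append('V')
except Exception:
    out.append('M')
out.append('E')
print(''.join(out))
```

Execution trace: 'Y' (inner except AttributeError) → 'V' (inner finally) → 'E' (after the try/except). Output: YVE

Answer: YVE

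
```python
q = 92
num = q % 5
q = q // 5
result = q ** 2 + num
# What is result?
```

Trace:
`q = 92` → q = 92
`num = q % 5` → num = 2
`q = q // 5` → q = 18
`result = q ** 2 + num` → result = 326
So result = 326

Answer: 326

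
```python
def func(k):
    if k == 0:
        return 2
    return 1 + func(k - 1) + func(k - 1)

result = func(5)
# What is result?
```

func(k) = 1 + 2·func(k-1), func(0)=2. Closed form: (2+1)·2^5 - 1 = 95.

Answer: 95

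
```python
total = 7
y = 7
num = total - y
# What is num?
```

Trace:
`total = 7` → total = 7
`y = 7` → y = 7
`num = total - y` → num = 0
So num = 0

Answer: 0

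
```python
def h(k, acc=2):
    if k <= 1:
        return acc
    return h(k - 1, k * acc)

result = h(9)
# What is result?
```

Accumulator trace (n, acc): (9, 2) -> (8, 18) -> (7, 144) -> (6, 1008) -> (5, 6048) -> (4, 30240) -> (3, 120960) -> (2, 362880) -> (1, 725760) -> return 725760

Answer: 725760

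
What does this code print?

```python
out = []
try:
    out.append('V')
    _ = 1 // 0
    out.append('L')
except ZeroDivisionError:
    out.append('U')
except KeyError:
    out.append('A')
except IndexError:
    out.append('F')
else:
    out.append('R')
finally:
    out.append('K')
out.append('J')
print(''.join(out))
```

Execution trace: 'V' (try body) → 'U' (except ZeroDivisionError) → 'K' (finally) → 'J' (after the try/except). Output: VUKJ

Answer: VUKJ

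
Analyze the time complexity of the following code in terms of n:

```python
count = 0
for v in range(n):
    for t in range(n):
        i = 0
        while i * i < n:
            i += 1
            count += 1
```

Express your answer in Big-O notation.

Each loop level contributes: n × n × √n. Multiplying the contributions gives O(n^2√n).

Answer: O(n^2√n)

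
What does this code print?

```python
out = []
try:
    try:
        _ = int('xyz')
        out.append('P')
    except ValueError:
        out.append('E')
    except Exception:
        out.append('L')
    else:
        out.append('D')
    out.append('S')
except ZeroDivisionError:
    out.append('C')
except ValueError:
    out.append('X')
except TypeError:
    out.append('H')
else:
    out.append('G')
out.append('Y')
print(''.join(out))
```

Execution trace: 'E' (inner except ValueError) → 'S' (try body, no exception) → 'G' (else) → 'Y' (after the try/except). Output: ESGY

Answer: ESGY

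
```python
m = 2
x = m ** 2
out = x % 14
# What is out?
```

Trace:
`m = 2` → m = 2
`x = m ** 2` → x = 4
`out = x % 14` → out = 4
So out = 4

Answer: 4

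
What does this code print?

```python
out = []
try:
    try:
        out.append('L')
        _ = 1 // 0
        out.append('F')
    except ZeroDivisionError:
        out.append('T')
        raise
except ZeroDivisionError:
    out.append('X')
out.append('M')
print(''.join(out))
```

Execution trace: 'L' (inner try body) → 'T' (inner except ZeroDivisionError) → 'X' (outer except ZeroDivisionError) → 'M' (after the try/except). Output: LTXM

Answer: LTXM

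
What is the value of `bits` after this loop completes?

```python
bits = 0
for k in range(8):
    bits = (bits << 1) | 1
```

Build 8 consecutive 1-bits: 0b11111111
`bits` takes the values: 0 → 1 → 3 → 7 → 15 → 31 → 63 → 127 → 255

Answer: 255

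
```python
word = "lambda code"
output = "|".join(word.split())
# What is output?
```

Trace:
`word = "lambda code"` → word = 'lambda code'
`output = "|".join(word.split())` → output = 'lambda|code'
So output = 'lambda|code'

Answer: 'lambda|code'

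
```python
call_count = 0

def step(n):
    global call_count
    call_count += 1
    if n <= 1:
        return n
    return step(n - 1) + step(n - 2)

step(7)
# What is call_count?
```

Calls(n) = 1 + Calls(n-1) + Calls(n-2); Calls(0)=Calls(1)=1. For n=7 this gives 41.

Answer: 41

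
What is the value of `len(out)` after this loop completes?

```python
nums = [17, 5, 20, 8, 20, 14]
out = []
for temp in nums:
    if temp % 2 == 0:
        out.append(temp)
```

Count even numbers in [17, 5, 20, 8, 20, 14]
`out` takes the values: [] → [20] → [20, 8] → [20, 8, 20] → [20, 8, 20, 14]
So `len(out)` = 4

Answer: 4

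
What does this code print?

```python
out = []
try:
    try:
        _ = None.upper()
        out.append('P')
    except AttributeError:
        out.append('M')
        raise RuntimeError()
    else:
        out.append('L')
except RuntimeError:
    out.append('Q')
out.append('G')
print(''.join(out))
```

Execution trace: 'M' (inner except AttributeError) → 'Q' (outer except RuntimeError) → 'G' (after the try/except). Output: MQG

Answer: MQG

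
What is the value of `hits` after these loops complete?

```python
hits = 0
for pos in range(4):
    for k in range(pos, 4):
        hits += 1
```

Upper triangle: 4 + 3 + ... + 1
`hits` takes the values: 0 → 1 → 2 → 3 → 4 → 5 → 6 → 7 → 8 → 9 → 10

Answer: 10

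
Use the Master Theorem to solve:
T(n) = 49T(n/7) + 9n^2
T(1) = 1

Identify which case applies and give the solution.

a=49, b=7, f(n)=9n^2. log_7(49) = 2. Since c=2 = 2, Case 2 applies: T(n) = Θ(n^log_b(a) · log n) = O(n^2 log n).

Answer: O(n^2 log n) - Case 2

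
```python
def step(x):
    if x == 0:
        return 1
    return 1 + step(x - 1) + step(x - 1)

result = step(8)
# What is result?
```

step(x) = 1 + 2·step(x-1), step(0)=1. Closed form: (1+1)·2^8 - 1 = 511.

Answer: 511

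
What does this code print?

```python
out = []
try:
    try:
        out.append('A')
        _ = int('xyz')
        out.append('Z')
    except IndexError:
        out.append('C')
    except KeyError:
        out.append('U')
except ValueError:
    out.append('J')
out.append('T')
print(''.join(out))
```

Execution trace: 'A' (try body) → 'J' (outer except ValueError) → 'T' (after the try/except). Output: AJT

Answer: AJT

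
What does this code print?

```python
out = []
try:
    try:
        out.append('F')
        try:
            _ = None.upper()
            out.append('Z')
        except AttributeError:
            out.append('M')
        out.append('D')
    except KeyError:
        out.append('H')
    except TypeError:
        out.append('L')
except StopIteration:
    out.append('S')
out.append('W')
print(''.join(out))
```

Execution trace: 'F' (try body) → 'M' (inner except AttributeError) → 'D' (try body, no exception) → 'W' (after the try/except). Output: FMDW

Answer: FMDW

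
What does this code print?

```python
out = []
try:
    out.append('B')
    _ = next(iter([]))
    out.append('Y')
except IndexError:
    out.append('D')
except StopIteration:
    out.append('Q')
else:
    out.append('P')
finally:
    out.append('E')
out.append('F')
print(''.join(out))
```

Execution trace: 'B' (try body) → 'Q' (except StopIteration) → 'E' (finally) → 'F' (after the try/except). Output: BQEF

Answer: BQEF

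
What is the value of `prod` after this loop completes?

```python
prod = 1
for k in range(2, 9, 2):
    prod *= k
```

Product of even numbers 2 to 8
`prod` takes the values: 1 → 2 → 8 → 48 → 384

Answer: 384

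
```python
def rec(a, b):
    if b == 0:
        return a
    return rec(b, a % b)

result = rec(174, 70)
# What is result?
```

rec(174, 70) -> rec(70, 34) -> rec(34, 2) -> rec(2, 0) -> 2

Answer: 2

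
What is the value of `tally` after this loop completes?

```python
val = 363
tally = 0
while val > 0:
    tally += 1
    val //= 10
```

Count digits by repeated division by 10
`tally` takes the values: 0 → 1 → 2 → 3

Answer: 3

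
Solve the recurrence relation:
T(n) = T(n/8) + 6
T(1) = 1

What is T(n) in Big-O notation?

Each step divides n by 8 and adds 6. After log_8(n) steps we reach T(1)=1. So T(n) = 6·log_8(n) + 1 = O(log n).

Answer: O(log n)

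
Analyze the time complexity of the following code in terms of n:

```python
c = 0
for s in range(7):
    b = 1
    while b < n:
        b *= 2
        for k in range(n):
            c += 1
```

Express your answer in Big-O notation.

Each loop level contributes: 1 × log n × n. Multiplying the contributions gives O(n log n).

Answer: O(n log n)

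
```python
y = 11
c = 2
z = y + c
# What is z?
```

Trace:
`y = 11` → y = 11
`c = 2` → c = 2
`z = y + c` → z = 13
So z = 13

Answer: 13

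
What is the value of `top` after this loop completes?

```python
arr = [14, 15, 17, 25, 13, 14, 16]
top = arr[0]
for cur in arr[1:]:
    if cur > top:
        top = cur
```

Maximum of [14, 15, 17, 25, 13, 14, 16]
`top` takes the values: 14 → 15 → 17 → 25

Answer: 25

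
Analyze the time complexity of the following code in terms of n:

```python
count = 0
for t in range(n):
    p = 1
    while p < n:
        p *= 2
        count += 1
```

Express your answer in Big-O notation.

Each loop level contributes: n × log n. Multiplying the contributions gives O(n log n).

Answer: O(n log n)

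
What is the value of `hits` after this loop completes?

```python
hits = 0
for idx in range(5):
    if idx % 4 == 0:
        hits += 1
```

Count numbers divisible by 4 in range(5)
`hits` takes the values: 0 → 1 → 2

Answer: 2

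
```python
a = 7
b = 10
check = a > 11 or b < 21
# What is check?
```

Trace:
`a = 7` → a = 7
`b = 10` → b = 10
`check = a > 11 or b < 21` → check = True
So check = True

Answer: True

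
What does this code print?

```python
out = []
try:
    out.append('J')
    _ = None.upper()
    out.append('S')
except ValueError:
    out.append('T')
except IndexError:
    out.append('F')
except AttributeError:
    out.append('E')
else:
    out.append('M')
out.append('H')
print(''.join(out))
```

Execution trace: 'J' (try body) → 'E' (except AttributeError) → 'H' (after the try/except). Output: JEH

Answer: JEH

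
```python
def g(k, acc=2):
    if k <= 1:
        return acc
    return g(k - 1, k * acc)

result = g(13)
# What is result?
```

Accumulator trace (n, acc): (13, 2) -> (12, 26) -> (11, 312) -> (10, 3432) -> (9, 34320) -> (8, 308880) -> (7, 2471040) -> (6, 17297280) -> (5, 103783680) -> (4, 518918400) -> (3, 2075673600) -> (2, 6227020800) -> (1, 12454041600) -> return 12454041600

Answer: 12454041600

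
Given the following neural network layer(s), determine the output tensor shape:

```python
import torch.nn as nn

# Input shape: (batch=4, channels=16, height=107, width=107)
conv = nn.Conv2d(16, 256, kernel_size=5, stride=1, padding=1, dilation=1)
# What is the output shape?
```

Input: (4, 16, 107, 107) -> Output: (4, 256, 105, 105)

Answer: (4, 256, 105, 105)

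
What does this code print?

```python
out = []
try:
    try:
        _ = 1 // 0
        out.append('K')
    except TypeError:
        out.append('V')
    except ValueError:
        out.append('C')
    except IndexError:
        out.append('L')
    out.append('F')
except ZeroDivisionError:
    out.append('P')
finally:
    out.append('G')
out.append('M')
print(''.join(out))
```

Execution trace: 'P' (except ZeroDivisionError) → 'G' (finally) → 'M' (after the try/except). Output: PGM

Answer: PGM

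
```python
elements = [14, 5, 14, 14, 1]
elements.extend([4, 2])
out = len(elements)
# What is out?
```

Trace:
`elements = [14, 5, 14, 14, 1]` → elements = [14, 5, 14, 14, 1]
`elements.extend([4, 2])` → elements = [14, 5, 14, 14, 1, 4, 2]
`out = len(elements)` → out = 7
So out = 7

Answer: 7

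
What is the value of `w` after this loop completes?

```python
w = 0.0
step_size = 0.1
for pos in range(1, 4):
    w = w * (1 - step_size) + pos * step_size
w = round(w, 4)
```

Moving average with lr=0.1
`w` takes the values: 0.0 → 0.1 → 0.29 → 0.561

Answer: 0.561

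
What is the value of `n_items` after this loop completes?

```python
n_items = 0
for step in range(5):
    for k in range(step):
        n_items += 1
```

Triangle number: 0+1+2+...+4
`n_items` takes the values: 0 → 1 → 2 → 3 → 4 → 5 → 6 → 7 → 8 → 9 → 10

Answer: 10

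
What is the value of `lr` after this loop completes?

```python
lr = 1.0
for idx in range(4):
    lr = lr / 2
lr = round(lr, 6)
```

Halving LR 4 times: 1 / 2^4
`lr` takes the values: 1.0 → 0.5 → 0.25 → 0.125 → 0.0625

Answer: 0.0625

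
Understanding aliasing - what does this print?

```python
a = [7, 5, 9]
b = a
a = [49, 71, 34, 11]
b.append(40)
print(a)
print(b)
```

Key concept: rebinding vs mutation: a is rebound to a new list, b still points at the original.
Step by step:
`a = [7, 5, 9]` → a = [7, 5, 9]
`b = a` → b = [7, 5, 9] (same object as a)
`a = [49, 71, 34, 11]` → a = [49, 71, 34, 11]
`b.append(40)` → b = [7, 5, 9, 40]
`print(a)` → prints [49, 71, 34, 11]
`print(b)` → prints [7, 5, 9, 40]

Answer:
[49, 71, 34, 11]
[7, 5, 9, 40]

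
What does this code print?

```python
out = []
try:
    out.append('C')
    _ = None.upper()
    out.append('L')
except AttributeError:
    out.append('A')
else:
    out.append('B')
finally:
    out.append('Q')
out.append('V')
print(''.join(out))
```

Execution trace: 'C' (try body) → 'A' (except AttributeError) → 'Q' (finally) → 'V' (after the try/except). Output: CAQV

Answer: CAQV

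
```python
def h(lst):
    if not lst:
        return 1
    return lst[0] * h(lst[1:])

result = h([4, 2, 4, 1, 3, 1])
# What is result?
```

Product over [4, 2, 4, 1, 3, 1] = 4 * 2 * 4 * 1 * 3 * 1 = 96

Answer: 96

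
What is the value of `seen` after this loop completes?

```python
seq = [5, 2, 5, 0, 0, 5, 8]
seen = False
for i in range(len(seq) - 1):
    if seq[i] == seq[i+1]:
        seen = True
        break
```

Check consecutive duplicates in [5, 2, 5, 0, 0, 5, 8]
`seen` takes the values: False → True

Answer: True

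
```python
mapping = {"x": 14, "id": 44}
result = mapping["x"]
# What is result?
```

Trace:
`mapping = {"x": 14, "id": 44}` → mapping = {'x': 14, 'id': 44}
`result = mapping["x"]` → result = 14
So result = 14

Answer: 14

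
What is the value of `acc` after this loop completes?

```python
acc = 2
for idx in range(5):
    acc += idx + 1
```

Start at 2, add 1 to 5 = 17
`acc` takes the values: 2 → 3 → 5 → 8 → 12 → 17

Answer: 17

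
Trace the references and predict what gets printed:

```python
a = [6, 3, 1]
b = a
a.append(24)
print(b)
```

Key concept: basic list aliasing.
Step by step:
`a = [6, 3, 1]` → a = [6, 3, 1]
`b = a` → b = [6, 3, 1] (same object as a)
`a.append(24)` → a = [6, 3, 1, 24] (same object as b); b = [6, 3, 1, 24] (same object as a)
`print(b)` → prints [6, 3, 1, 24]

Answer: [6, 3, 1, 24]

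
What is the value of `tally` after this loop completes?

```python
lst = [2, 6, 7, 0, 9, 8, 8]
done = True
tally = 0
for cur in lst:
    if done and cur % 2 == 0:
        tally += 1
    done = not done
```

Count even values at even positions
`tally` takes the values: 0 → 1 → 2

Answer: 2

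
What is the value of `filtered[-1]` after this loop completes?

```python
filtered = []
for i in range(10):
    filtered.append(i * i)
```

Last element of squares 0 to 9
`filtered` takes the values: [] → [0] → [0, 1] → [0, 1, 4] → [0, 1, 4, 9] → [0, 1, 4, 9, 16] → [0, 1, 4, 9, 16, 25] → [0, 1, 4, 9, 16, 25, 36] → [0, 1, 4, 9, 16, 25, 36, 49] → [0, 1, 4, 9, 16, 25, 36, 49, 64] → [0, 1, 4, 9, 16, 25, 36, 49, 64, 81]
So `filtered[-1]` = 81

Answer: 81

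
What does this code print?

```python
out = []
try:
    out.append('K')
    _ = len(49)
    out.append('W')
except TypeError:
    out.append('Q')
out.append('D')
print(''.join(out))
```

Execution trace: 'K' (try body) → 'Q' (except TypeError) → 'D' (after the try/except). Output: KQD

Answer: KQD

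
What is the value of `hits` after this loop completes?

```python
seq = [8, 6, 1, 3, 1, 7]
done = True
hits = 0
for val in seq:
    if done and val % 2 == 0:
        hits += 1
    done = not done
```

Count even values at even positions
`hits` takes the values: 0 → 1

Answer: 1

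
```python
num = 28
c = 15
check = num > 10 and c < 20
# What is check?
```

Trace:
`num = 28` → num = 28
`c = 15` → c = 15
`check = num > 10 and c < 20` → check = True
So check = True

Answer: True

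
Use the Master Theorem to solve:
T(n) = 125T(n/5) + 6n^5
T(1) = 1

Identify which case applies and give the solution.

a=125, b=5, f(n)=6n^5. log_5(125) = 3. Since c=5 > 3 and the regularity condition holds (125(n/5)^5 = (125/5^5)n^5 with 125/5^5 < 1), Case 3 applies: T(n) = Θ(f(n)) = O(n^5).

Answer: O(n^5) - Case 3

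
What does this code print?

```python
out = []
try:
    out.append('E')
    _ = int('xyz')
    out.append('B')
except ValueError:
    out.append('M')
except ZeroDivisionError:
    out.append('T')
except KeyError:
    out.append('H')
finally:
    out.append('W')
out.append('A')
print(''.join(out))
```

Execution trace: 'E' (try body) → 'M' (except ValueError) → 'W' (finally) → 'A' (after the try/except). Output: EMWA

Answer: EMWA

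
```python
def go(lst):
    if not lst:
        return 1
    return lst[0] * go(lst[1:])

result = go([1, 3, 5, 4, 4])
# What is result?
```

Product over [1, 3, 5, 4, 4] = 1 * 3 * 5 * 4 * 4 = 240

Answer: 240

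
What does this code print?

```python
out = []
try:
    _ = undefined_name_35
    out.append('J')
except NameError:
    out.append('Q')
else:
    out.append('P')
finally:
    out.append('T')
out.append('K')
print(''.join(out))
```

Execution trace: 'Q' (except NameError) → 'T' (finally) → 'K' (after the try/except). Output: QTK

Answer: QTK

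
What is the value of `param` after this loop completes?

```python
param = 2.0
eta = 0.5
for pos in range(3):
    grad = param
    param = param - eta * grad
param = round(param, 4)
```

Gradient descent: w = 2.0 * (1 - 0.5)^3
`param` takes the values: 2.0 → 1.0 → 0.5 → 0.25

Answer: 0.25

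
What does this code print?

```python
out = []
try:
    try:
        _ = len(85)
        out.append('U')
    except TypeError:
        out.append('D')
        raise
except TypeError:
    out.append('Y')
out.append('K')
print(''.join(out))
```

Execution trace: 'D' (inner except TypeError) → 'Y' (outer except TypeError) → 'K' (after the try/except). Output: DYK

Answer: DYK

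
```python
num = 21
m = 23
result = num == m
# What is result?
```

Trace:
`num = 21` → num = 21
`m = 23` → m = 23
`result = num == m` → result = False
So result = False

Answer: False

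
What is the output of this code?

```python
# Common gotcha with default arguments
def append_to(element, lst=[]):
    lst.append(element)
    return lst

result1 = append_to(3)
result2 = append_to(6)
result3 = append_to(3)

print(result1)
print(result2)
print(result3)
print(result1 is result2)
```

Key concept: mutable default argument gotcha.
Step by step:
`result1 = append_to(3)` → result1 = [3]
`result2 = append_to(6)` → result1 = [3, 6] (same object as result2); result2 = [3, 6] (same object as result1)
`result3 = append_to(3)` → result1 = [3, 6, 3] (same object as result2, result3); result2 = [3, 6, 3] (same object as result1, result3); result3 = [3, 6, 3] (same object as result1, result2)
`print(result1)` → prints [3, 6, 3]
`print(result2)` → prints [3, 6, 3]
`print(result3)` → prints [3, 6, 3]
`print(result1 is result2)` → prints True

Answer:
[3, 6, 3]
[3, 6, 3]
[3, 6, 3]
True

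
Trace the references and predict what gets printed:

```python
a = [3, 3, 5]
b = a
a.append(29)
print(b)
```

Key concept: basic list aliasing.
Step by step:
`a = [3, 3, 5]` → a = [3, 3, 5]
`b = a` → b = [3, 3, 5] (same object as a)
`a.append(29)` → a = [3, 3, 5, 29] (same object as b); b = [3, 3, 5, 29] (same object as a)
`print(b)` → prints [3, 3, 5, 29]

Answer: [3, 3, 5, 29]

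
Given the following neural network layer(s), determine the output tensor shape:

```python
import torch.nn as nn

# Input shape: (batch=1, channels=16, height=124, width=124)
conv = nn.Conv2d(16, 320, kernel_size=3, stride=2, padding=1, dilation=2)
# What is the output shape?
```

Input: (1, 16, 124, 124) -> Output: (1, 320, 61, 61)

Answer: (1, 320, 61, 61)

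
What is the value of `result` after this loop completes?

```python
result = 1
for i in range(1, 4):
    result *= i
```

3! = 6
`result` takes the values: 1 → 2 → 6

Answer: 6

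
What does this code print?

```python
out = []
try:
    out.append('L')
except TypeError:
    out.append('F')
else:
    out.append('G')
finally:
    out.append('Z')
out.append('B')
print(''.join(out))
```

Execution trace: 'L' (try body, no exception) → 'G' (else) → 'Z' (finally) → 'B' (after the try/except). Output: LGZB

Answer: LGZB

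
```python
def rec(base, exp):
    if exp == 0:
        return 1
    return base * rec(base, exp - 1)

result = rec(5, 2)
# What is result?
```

rec(5, 2) = 5 * 5 = 25

Answer: 25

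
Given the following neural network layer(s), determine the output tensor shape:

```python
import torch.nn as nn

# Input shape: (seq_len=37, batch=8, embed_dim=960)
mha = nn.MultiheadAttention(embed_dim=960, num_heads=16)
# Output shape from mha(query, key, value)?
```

Input: (37, 8, 960) -> Output: (37, 8, 960)

Answer: (37, 8, 960)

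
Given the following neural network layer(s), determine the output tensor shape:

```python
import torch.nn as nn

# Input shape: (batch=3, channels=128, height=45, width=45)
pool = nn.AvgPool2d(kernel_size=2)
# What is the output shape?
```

Input: (3, 128, 45, 45) -> Output: (3, 128, 22, 22)

Answer: (3, 128, 22, 22)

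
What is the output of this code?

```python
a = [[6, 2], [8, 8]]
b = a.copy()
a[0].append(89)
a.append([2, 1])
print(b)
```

Key concept: shallow copy with nested lists.
Step by step:
`a = [[6, 2], [8, 8]]` → a = [[6, 2], [8, 8]]
`b = a.copy()` → b = [[6, 2], [8, 8]]
`a[0].append(89)` → a = [[6, 2, 89], [8, 8]]; b = [[6, 2, 89], [8, 8]]
`a.append([2, 1])` → a = [[6, 2, 89], [8, 8], [2, 1]]
`print(b)` → prints [[6, 2, 89], [8, 8]]

Answer: [[6, 2, 89], [8, 8]]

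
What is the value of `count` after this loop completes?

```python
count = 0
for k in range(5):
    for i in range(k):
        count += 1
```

Triangle number: 0+1+2+...+4
`count` takes the values: 0 → 1 → 2 → 3 → 4 → 5 → 6 → 7 → 8 → 9 → 10

Answer: 10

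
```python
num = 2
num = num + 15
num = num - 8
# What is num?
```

Trace:
`num = 2` → num = 2
`num = num + 15` → num = 17
`num = num - 8` → num = 9
So num = 9

Answer: 9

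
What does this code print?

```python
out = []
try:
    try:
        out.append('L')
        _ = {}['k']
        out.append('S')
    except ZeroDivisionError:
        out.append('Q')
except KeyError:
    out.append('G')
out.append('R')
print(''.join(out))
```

Execution trace: 'L' (try body) → 'G' (outer except KeyError) → 'R' (after the try/except). Output: LGR

Answer: LGR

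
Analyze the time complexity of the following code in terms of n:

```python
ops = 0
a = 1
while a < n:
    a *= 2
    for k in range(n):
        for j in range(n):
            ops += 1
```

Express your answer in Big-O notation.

Each loop level contributes: log n × n × n. Multiplying the contributions gives O(n^2 log n).

Answer: O(n^2 log n)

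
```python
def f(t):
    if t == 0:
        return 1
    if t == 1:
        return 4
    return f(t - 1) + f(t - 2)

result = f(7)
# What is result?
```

Build up from base cases: f(0)=1, f(1)=4, f(2)=5, f(3)=9, f(4)=14, f(5)=23, f(6)=37, ..., f(7)=60

Answer: 60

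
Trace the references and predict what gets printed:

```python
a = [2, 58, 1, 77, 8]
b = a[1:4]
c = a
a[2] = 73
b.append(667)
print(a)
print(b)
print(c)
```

Key concept: slice vs alias.
Step by step:
`a = [2, 58, 1, 77, 8]` → a = [2, 58, 1, 77, 8]
`b = a[1:4]` → b = [58, 1, 77]
`c = a` → c = [2, 58, 1, 77, 8] (same object as a)
`a[2] = 73` → a = [2, 58, 73, 77, 8] (same object as c); c = [2, 58, 73, 77, 8] (same object as a)
`b.append(667)` → b = [58, 1, 77, 667]
`print(a)` → prints [2, 58, 73, 77, 8]
`print(b)` → prints [58, 1, 77, 667]
`print(c)` → prints [2, 58, 73, 77, 8]

Answer:
[2, 58, 73, 77, 8]
[58, 1, 77, 667]
[2, 58, 73, 77, 8]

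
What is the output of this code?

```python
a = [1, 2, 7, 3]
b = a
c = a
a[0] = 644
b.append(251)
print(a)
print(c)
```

Key concept: multiple aliases.
Step by step:
`a = [1, 2, 7, 3]` → a = [1, 2, 7, 3]
`b = a` → b = [1, 2, 7, 3] (same object as a)
`c = a` → c = [1, 2, 7, 3] (same object as a, b)
`a[0] = 644` → a = [644, 2, 7, 3] (same object as b, c); b = [644, 2, 7, 3] (same object as a, c); c = [644, 2, 7, 3] (same object as a, b)
`b.append(251)` → a = [644, 2, 7, 3, 251] (same object as b, c); b = [644, 2, 7, 3, 251] (same object as a, c); c = [644, 2, 7, 3, 251] (same object as a, b)
`print(a)` → prints [644, 2, 7, 3, 251]
`print(c)` → prints [644, 2, 7, 3, 251]

Answer:
[644, 2, 7, 3, 251]
[644, 2, 7, 3, 251]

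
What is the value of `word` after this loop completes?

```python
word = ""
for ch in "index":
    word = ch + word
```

Reverse 'index'
`word` takes the values: "" → "i" → "ni" → "dni" → "edni" → "xedni"

Answer: "xedni"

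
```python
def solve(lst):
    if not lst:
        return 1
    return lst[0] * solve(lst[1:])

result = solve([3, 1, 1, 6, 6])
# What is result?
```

Product over [3, 1, 1, 6, 6] = 3 * 1 * 1 * 6 * 6 = 108

Answer: 108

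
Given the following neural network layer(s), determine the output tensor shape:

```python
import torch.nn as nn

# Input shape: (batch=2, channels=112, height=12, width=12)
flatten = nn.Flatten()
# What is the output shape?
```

Input: (2, 112, 12, 12) -> Output: (2, 16128)

Answer: (2, 16128)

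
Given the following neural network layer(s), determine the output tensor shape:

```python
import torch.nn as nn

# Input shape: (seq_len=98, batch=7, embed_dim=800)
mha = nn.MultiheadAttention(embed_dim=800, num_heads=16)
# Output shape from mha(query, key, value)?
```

Input: (98, 7, 800) -> Output: (98, 7, 800)

Answer: (98, 7, 800)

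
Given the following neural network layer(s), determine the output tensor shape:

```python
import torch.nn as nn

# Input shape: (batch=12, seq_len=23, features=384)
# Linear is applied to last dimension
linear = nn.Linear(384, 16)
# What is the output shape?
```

Input: (12, 23, 384) -> Output: (12, 23, 16)

Answer: (12, 23, 16)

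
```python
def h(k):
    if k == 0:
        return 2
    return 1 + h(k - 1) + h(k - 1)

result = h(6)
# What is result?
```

h(k) = 1 + 2·h(k-1), h(0)=2. Closed form: (2+1)·2^6 - 1 = 191.

Answer: 191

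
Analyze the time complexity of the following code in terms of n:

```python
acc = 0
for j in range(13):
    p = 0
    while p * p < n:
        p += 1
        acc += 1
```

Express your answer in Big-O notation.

Each loop level contributes: 1 × √n. Multiplying the contributions gives O(√n).

Answer: O(√n)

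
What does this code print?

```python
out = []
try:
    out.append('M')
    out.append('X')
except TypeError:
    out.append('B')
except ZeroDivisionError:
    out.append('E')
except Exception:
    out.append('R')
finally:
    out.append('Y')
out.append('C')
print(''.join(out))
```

Execution trace: 'M' (try body) → 'X' (try body, no exception) → 'Y' (finally) → 'C' (after the try/except). Output: MXYC

Answer: MXYC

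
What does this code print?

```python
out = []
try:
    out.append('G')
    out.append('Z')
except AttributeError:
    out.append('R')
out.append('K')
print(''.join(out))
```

Execution trace: 'G' (try body) → 'Z' (try body, no exception) → 'K' (after the try/except). Output: GZK

Answer: GZK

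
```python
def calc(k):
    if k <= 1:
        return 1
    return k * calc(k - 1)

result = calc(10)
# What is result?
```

calc(10) = 10 * 9 * 8 * 7 * 6 * 5 * 4 * 3 * 2 * 1 = 3628800

Answer: 3628800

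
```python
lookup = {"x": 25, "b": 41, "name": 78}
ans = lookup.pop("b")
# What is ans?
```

Trace:
`lookup = {"x": 25, "b": 41, "name": 78}` → lookup = {'x': 25, 'b': 41, 'name': 78}
`ans = lookup.pop("b")` → lookup = {'x': 25, 'name': 78}; ans = 41
So ans = 41

Answer: 41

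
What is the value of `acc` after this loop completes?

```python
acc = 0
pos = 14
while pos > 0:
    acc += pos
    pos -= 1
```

Sum 14 down to 1
`acc` takes the values: 0 → 14 → 27 → 39 → 50 → 60 → 69 → 77 → 84 → 90 → 95 → 99 → 102 → 104 → 105

Answer: 105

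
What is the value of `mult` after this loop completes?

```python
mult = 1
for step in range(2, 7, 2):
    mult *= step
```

Product of even numbers 2 to 6
`mult` takes the values: 1 → 2 → 8 → 48

Answer: 48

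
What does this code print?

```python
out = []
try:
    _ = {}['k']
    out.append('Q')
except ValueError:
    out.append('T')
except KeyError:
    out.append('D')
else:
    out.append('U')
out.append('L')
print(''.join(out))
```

Execution trace: 'D' (except KeyError) → 'L' (after the try/except). Output: DL

Answer: DL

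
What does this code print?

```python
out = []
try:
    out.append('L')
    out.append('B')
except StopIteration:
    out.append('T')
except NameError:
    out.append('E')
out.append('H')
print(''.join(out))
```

Execution trace: 'L' (try body) → 'B' (try body, no exception) → 'H' (after the try/except). Output: LBH

Answer: LBH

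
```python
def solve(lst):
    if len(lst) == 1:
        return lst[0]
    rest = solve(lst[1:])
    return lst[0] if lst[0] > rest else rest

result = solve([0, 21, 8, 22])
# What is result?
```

Recursive max over [0, 21, 8, 22] = 22

Answer: 22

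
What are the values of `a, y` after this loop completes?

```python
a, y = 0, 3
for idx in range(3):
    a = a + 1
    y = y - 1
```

a goes 0→3, y goes 3→0
`a, y` takes the values: (0, 3) → (1, 3) → (1, 2) → (2, 2) → (2, 1) → (3, 1) → (3, 0)

Answer: 3, 0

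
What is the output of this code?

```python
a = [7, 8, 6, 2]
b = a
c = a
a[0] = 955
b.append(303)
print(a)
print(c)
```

Key concept: multiple aliases.
Step by step:
`a = [7, 8, 6, 2]` → a = [7, 8, 6, 2]
`b = a` → b = [7, 8, 6, 2] (same object as a)
`c = a` → c = [7, 8, 6, 2] (same object as a, b)
`a[0] = 955` → a = [955, 8, 6, 2] (same object as b, c); b = [955, 8, 6, 2] (same object as a, c); c = [955, 8, 6, 2] (same object as a, b)
`b.append(303)` → a = [955, 8, 6, 2, 303] (same object as b, c); b = [955, 8, 6, 2, 303] (same object as a, c); c = [955, 8, 6, 2, 303] (same object as a, b)
`print(a)` → prints [955, 8, 6, 2, 303]
`print(c)` → prints [955, 8, 6, 2, 303]

Answer:
[955, 8, 6, 2, 303]
[955, 8, 6, 2, 303]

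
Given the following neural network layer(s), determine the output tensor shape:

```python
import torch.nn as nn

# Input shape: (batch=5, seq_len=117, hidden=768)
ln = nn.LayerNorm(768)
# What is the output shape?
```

Input: (5, 117, 768) -> Output: (5, 117, 768)

Answer: (5, 117, 768)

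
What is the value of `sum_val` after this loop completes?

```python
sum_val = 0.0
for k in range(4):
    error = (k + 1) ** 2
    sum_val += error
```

Sum of squared losses 1² + 2² + ... + 4²
`sum_val` takes the values: 0.0 → 1.0 → 5.0 → 14.0 → 30.0

Answer: 30.0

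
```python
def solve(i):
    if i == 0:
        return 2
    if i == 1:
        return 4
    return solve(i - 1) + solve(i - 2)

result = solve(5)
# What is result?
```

Build up from base cases: solve(0)=2, solve(1)=4, solve(2)=6, solve(3)=10, solve(4)=16, solve(5)=26

Answer: 26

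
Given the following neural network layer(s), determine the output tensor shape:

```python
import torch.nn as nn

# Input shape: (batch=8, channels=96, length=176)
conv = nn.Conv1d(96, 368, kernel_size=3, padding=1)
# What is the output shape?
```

Input: (8, 96, 176) -> Output: (8, 368, 176)

Answer: (8, 368, 176)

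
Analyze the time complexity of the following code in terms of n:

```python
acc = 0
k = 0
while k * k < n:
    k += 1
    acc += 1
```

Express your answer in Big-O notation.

Each loop level contributes: √n. Multiplying the contributions gives O(√n).

Answer: O(√n)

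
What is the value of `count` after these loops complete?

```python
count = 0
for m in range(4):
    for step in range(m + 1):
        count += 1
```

Triangle: 1 + 2 + ... + 4
`count` takes the values: 0 → 1 → 2 → 3 → 4 → 5 → 6 → 7 → 8 → 9 → 10

Answer: 10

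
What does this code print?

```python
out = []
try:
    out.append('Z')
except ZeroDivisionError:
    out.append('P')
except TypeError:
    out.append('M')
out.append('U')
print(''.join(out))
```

Execution trace: 'Z' (try body, no exception) → 'U' (after the try/except). Output: ZU

Answer: ZU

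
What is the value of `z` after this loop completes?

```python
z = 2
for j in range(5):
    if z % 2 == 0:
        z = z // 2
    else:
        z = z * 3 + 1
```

Collatz-style transformation from 2
`z` takes the values: 2 → 1 → 4 → 2 → 1 → 4

Answer: 4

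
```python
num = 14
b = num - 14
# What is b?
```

Trace:
`num = 14` → num = 14
`b = num - 14` → b = 0
So b = 0

Answer: 0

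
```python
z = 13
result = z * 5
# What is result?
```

Trace:
`z = 13` → z = 13
`result = z * 5` → result = 65
So result = 65

Answer: 65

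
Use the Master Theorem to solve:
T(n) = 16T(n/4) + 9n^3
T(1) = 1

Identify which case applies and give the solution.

a=16, b=4, f(n)=9n^3. log_4(16) = 2. Since c=3 > 2 and the regularity condition holds (16(n/4)^3 = (16/4^3)n^3 with 16/4^3 < 1), Case 3 applies: T(n) = Θ(f(n)) = O(n^3).

Answer: O(n^3) - Case 3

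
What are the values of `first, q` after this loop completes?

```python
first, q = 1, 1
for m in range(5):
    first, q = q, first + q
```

Fibonacci: after 5 iterations
`first, q` takes the values: (1, 1) → (1, 2) → (2, 3) → (3, 5) → (5, 8) → (8, 13)

Answer: 8, 13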